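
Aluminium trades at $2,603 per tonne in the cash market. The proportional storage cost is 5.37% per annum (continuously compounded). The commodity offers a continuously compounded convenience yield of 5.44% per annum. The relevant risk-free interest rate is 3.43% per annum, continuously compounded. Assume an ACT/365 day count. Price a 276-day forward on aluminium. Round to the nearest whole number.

Net carry = r + u − y = 0.0343 + 0.0537 − 0.0544 = 0.0336
F = S·e^((r+u−y)T) = 2603 · e^(0.0336 × 276/365) = 2603 · e^0.025407
= 2603 × 1.025733 = $2,670 per tonne

$2,670 per tonne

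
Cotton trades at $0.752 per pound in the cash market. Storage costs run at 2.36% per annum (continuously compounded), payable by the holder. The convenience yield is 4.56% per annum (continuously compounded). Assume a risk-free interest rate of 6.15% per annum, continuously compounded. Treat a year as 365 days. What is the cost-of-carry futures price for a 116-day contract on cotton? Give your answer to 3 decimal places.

Net carry = r + u − y = 0.0615 + 0.0236 − 0.0456 = 0.0395
F = S·e^((r+u−y)T) = 0.752 · e^(0.0395 × 116/365) = 0.752 · e^0.012553
= 0.752 × 1.012632 = $0.761 per pound

$0.761 per pound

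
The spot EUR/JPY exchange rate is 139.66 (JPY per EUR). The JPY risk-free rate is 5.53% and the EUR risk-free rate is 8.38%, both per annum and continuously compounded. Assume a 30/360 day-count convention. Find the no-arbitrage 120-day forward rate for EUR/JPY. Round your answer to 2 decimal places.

138.34

F = S·e^((r_JPY − r_EUR)T) = 139.66 · e^((0.0553 − 0.0838) × 120/360)
= 139.66 · e^-0.009500 = 139.66 × 0.990545
F = 138.34 JPY per EUR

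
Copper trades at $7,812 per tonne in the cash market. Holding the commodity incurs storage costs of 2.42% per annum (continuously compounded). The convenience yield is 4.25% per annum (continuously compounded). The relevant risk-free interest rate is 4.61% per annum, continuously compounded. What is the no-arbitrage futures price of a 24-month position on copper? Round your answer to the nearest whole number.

Net carry = r + u − y = 0.0461 + 0.0242 − 0.0425 = 0.0278
F = S·e^((r+u−y)T) = 7812 · e^(0.0278 × 24/12) = 7812 · e^0.055600
= 7812 × 1.057175 = $8,259 per tonne

$8,259 per tonne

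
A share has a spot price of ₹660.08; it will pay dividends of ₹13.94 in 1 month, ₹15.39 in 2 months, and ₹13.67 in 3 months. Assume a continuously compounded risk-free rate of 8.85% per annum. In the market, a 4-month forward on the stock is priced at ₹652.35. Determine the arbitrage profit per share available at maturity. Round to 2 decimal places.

₹16.15 per share

PV(dividends) I = 13.94·e^(−0.0885·1/12) + 15.39·e^(−0.0885·2/12) + 13.67·e^(−0.0885·3/12) = 42.3731
Fair forward F* = (S − I)·e^(rT) = (660.08 − 42.3731)·e^0.029500 = 617.7069 × 1.029939 = 636.2004
Market ₹652.35 > fair 636.2004: forward overpriced → cash-and-carry (borrow at r, buy the stock and collect the dividends, short the forward).
Profit at T = |F_mkt − F*| = |652.35 − 636.2004| = ₹16.15 per share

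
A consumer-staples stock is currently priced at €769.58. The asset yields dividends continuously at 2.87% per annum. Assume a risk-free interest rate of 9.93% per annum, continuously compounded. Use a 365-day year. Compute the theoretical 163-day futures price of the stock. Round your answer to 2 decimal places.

F = S·e^((r − q)T) = 769.58 · e^((0.0993 − 0.0287) × 163/365)
= 769.58 · e^0.031528 = 769.58 × 1.032030
F = €794.23

€794.23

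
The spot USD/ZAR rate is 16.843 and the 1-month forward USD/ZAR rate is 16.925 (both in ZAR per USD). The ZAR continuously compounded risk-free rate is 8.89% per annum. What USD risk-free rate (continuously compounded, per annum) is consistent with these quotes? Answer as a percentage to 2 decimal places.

F = S·e^((r_ZAR − r_USD)T) ⇒ r_USD = r_ZAR − ln(F/S)/T
ln(16.925/16.843) = 0.004857; /(1/12) = 0.058284
r_USD = 0.0889 − 0.058284 = 0.030616
r_USD = 3.06%

3.06%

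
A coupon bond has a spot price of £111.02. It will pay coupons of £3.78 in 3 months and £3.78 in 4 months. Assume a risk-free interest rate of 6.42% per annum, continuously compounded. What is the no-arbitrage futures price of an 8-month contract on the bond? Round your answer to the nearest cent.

£108.13

PV(coupons) I = 3.78·e^(−0.0642·3/12) + 3.78·e^(−0.0642·4/12)
I = 3.7198 + 3.7000 = 7.4198
F = (S − I)·e^(rT) = (111.02 − 7.4198) · e^(0.0642·8/12)
= 103.6002 · e^0.042800 = 103.6002 × 1.043729 = £108.13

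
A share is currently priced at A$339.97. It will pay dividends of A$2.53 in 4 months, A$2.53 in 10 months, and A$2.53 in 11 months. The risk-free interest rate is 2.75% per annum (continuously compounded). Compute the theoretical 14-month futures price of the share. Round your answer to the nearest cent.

PV(dividends) I = 2.53·e^(−0.0275·4/12) + 2.53·e^(−0.0275·10/12) + 2.53·e^(−0.0275·11/12)
I = 2.5069 + 2.4727 + 2.4670 = 7.4466
F = (S − I)·e^(rT) = (339.97 − 7.4466) · e^(0.0275·14/12)
= 332.5234 · e^0.032083 = 332.5234 × 1.032603 = A$343.36

A$343.36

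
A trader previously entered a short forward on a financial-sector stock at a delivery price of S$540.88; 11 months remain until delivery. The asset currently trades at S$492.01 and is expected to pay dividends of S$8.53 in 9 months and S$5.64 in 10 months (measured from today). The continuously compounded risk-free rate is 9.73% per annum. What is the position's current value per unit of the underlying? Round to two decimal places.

S$15.85

PV(remaining dividends) I = 8.53·e^(−0.0973·9/12) + 5.64·e^(−0.0973·10/12) = 13.1304
Current forward F = (S − I)·e^(rT) = (492.01 − 13.1304)·e^(0.0973·11/12) = 478.8796 × 1.093290 = 523.5543
Value (long) = (F − K)·e^(−rT) = (523.5543 − 540.88) × 0.914670 = -15.8473
Short position value = −(long value) = S$15.85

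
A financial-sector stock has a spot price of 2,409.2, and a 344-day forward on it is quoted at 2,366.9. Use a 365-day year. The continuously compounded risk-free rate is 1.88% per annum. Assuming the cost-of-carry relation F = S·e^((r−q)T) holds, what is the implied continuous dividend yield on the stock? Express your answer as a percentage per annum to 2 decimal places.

3.76%

From F = S·e^((r−q)T): (r − q) = ln(F/S)/T
ln(2366.9/2409.2) = ln(0.982442) = -0.017714
(r − q) = -0.017714 / (344/365) = -0.018795
q = r − ln(F/S)/T = 0.0188 + 0.018795 = 0.037595
q = 3.76%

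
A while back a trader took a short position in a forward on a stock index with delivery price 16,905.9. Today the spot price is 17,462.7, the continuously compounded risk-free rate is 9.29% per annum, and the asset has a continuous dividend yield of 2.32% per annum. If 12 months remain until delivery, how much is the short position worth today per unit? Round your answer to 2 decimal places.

Current fair forward for the remaining 12 months: F = S·e^((r − q)·T), (r − q) = 0.0929 − 0.0232 = 0.0697
F = 17462.7 · e^(0.0697 × 12/12) = 17462.7 × 1.07218648 = 18723.2708
Value of long forward = (F − K)·e^(−rT) = (18723.2708 − 16905.9) · e^(−0.0929·12/12)
= 1817.3708 × 0.91128462 = 1656.14
Short position value = −(long value) = -1656.14

-1656.14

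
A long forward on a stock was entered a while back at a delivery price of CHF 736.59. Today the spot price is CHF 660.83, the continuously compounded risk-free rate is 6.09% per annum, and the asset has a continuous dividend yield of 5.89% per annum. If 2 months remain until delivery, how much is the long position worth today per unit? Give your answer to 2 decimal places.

-CHF 74.78

Current fair forward for the remaining 2 months: F = S·e^((r − q)·T), (r − q) = 0.0609 − 0.0589 = 0.0020
F = 660.83 · e^(0.0020 × 2/12) = 660.83 × 1.000333 = 661.0501
Value of long forward = (F − K)·e^(−rT) = (661.0501 − 736.59) · e^(−0.0609·2/12)
= -75.5399 × 0.989901 = -74.78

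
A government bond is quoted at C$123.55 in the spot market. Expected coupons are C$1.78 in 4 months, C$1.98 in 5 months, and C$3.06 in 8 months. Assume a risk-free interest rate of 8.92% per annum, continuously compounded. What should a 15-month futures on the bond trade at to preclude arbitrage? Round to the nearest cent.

C$130.84

PV(coupons) I = 1.78·e^(−0.0892·4/12) + 1.98·e^(−0.0892·5/12) + 3.06·e^(−0.0892·8/12)
I = 1.7279 + 1.9078 + 2.8833 = 6.5190
F = (S − I)·e^(rT) = (123.55 − 6.5190) · e^(0.0892·15/12)
= 117.0310 · e^0.111500 = 117.0310 × 1.117954 = C$130.84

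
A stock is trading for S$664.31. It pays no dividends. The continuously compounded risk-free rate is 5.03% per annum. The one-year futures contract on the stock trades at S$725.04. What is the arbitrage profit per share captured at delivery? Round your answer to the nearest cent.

Fair futures: F* = S·e^(carry·T), with carry = r = 0.0503
F* = 664.31 · e^(0.0503 × 12/12) = 664.31 · e^0.050300 = 664.31 × 1.051587 = S$698.5798
Market S$725.04 > fair S$698.5798: forward overpriced → cash-and-carry (buy spot, short the forward).
At maturity, profit = |F_mkt − F*| = |725.04 − 698.5798| = S$26.46 per share

S$26.46 per share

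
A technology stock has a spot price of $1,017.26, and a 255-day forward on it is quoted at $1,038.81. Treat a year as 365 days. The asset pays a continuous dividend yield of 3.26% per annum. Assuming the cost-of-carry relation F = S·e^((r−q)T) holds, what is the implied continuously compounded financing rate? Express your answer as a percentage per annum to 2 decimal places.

6.26%

From F = S·e^((r−q)T): (r − q) = ln(F/S)/T
ln(1038.81/1017.26) = ln(1.021184) = 0.020963
(r − q) = 0.020963 / (255/365) = 0.030006
r = ln(F/S)/T + q = 0.030006 + 0.0326 = 0.062606
r = 6.26%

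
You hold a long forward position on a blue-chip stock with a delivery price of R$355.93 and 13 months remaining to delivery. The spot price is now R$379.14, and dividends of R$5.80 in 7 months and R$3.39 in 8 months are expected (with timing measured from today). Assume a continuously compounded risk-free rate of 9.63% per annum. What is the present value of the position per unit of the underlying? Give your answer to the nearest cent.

PV(remaining dividends) I = 5.80·e^(−0.0963·7/12) + 3.39·e^(−0.0963·8/12) = 8.6624
Current forward F = (S − I)·e^(rT) = (379.14 − 8.6624)·e^(0.0963·13/12) = 370.4776 × 1.109961 = 411.2157
Value (long) = (F − K)·e^(−rT) = (411.2157 − 355.93) × 0.900932 = 49.8087
Value = R$49.81

R$49.81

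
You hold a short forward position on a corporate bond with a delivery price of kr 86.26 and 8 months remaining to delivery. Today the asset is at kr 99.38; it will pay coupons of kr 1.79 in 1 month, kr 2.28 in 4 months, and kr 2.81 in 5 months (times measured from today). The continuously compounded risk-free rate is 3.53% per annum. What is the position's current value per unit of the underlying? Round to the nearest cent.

PV(remaining coupons) I = 1.79·e^(−0.0353·1/12) + 2.28·e^(−0.0353·4/12) + 2.81·e^(−0.0353·5/12) = 6.8070
Current forward F = (S − I)·e^(rT) = (99.38 − 6.8070)·e^(0.0353·8/12) = 92.5730 × 1.023812 = 94.7773
Value (long) = (F − K)·e^(−rT) = (94.7773 − 86.26) × 0.976741 = 8.3192
Short position value = −(long value) = -kr 8.32

-kr 8.32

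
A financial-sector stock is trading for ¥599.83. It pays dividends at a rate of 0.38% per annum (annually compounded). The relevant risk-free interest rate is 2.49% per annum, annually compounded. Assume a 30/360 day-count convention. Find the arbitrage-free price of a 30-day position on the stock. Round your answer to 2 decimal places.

F = S · (1+r)^T / (1+q)^T
= 599.83 × 1.002052 / 1.000316 = 599.83 × 1.001735
F = ¥600.87

¥600.87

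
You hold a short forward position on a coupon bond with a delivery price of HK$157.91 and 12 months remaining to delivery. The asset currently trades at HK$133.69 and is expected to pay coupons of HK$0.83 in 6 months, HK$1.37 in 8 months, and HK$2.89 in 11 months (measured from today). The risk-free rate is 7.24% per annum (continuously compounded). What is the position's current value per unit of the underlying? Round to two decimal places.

HK$18.00

PV(remaining coupons) I = 0.83·e^(−0.0724·6/12) + 1.37·e^(−0.0724·8/12) + 2.89·e^(−0.0724·11/12) = 4.8104
Current forward F = (S − I)·e^(rT) = (133.69 − 4.8104)·e^(0.0724·12/12) = 128.8796 × 1.075085 = 138.5565
Value (long) = (F − K)·e^(−rT) = (138.5565 − 157.91) × 0.930159 = -18.0018
Short position value = −(long value) = HK$18.00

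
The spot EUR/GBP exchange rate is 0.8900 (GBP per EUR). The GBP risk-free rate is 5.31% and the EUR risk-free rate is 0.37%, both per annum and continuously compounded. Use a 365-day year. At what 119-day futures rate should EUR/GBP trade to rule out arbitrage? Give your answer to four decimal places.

0.9045

F = S·e^((r_GBP − r_EUR)T) = 0.8900 · e^((0.0531 − 0.0037) × 119/365)
= 0.8900 · e^0.016106 = 0.8900 × 1.016236
F = 0.9045 GBP per EUR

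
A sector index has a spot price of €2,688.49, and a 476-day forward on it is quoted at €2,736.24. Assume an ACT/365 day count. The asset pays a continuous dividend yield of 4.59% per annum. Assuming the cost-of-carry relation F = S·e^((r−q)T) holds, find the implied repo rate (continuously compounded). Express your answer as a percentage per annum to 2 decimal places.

5.94%

From F = S·e^((r−q)T): (r − q) = ln(F/S)/T
ln(2736.24/2688.49) = ln(1.017761) = 0.017605
(r − q) = 0.017605 / (476/365) = 0.013500
r = ln(F/S)/T + q = 0.013500 + 0.0459 = 0.059400
r = 5.94%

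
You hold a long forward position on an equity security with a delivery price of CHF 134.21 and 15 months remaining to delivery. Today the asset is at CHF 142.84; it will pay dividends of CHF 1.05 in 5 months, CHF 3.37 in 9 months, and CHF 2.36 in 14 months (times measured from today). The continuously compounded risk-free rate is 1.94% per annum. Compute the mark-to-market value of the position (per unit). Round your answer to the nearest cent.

CHF 5.18

PV(remaining dividends) I = 1.05·e^(−0.0194·5/12) + 3.37·e^(−0.0194·9/12) + 2.36·e^(−0.0194·14/12) = 6.6701
Current forward F = (S − I)·e^(rT) = (142.84 − 6.6701)·e^(0.0194·15/12) = 136.1699 × 1.024546 = 139.5123
Value (long) = (F − K)·e^(−rT) = (139.5123 − 134.21) × 0.976042 = 5.1753
Value = CHF 5.18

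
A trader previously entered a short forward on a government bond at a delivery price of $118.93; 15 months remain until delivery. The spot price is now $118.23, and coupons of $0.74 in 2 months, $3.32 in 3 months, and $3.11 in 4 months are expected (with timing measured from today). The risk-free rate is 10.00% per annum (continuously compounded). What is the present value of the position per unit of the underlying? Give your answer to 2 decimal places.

PV(remaining coupons) I = 0.74·e^(−0.1000·2/12) + 3.32·e^(−0.1000·3/12) + 3.11·e^(−0.1000·4/12) = 6.9738
Current forward F = (S − I)·e^(rT) = (118.23 − 6.9738)·e^(0.1000·15/12) = 111.2562 × 1.133148 = 126.0697
Value (long) = (F − K)·e^(−rT) = (126.0697 − 118.93) × 0.882497 = 6.3008
Short position value = −(long value) = -$6.30

-$6.30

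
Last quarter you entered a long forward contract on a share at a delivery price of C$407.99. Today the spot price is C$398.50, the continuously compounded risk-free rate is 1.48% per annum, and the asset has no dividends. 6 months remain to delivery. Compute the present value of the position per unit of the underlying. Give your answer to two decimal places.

Current fair forward for the remaining 6 months: F = S·e^(r·T), r = 0.0148
F = 398.50 · e^(0.0148 × 6/12) = 398.50 × 1.007427 = 401.4597
Value of long forward = (F − K)·e^(−rT) = (401.4597 − 407.99) · e^(−0.0148·6/12)
= -6.5303 × 0.992627 = -6.48

-C$6.48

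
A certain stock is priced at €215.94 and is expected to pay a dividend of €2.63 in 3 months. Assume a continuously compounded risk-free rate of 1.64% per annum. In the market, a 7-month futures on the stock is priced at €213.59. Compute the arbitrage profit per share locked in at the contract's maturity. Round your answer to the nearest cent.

€1.78 per share

PV(dividends) I = 2.63·e^(−0.0164·3/12) = 2.6192
Fair futures F* = (S − I)·e^(rT) = (215.94 − 2.6192)·e^0.009567 = 213.3208 × 1.009613 = 215.3715
Market €213.59 < fair 215.3715: forward underpriced → reverse cash-and-carry (short the stock, invest proceeds at r, pay the dividends, go long the forward).
Profit at T = |F_mkt − F*| = |213.59 − 215.3715| = €1.78 per share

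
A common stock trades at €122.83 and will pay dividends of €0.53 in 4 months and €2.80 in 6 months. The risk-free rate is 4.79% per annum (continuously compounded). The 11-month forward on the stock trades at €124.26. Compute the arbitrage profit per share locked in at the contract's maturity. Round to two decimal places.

€0.68 per share

PV(dividends) I = 0.53·e^(−0.0479·4/12) + 2.80·e^(−0.0479·6/12) = 3.2553
Fair forward F* = (S − I)·e^(rT) = (122.83 − 3.2553)·e^0.043908 = 119.5747 × 1.044886 = 124.9419
Market €124.26 < fair 124.9419: forward underpriced → reverse cash-and-carry (short the stock, invest proceeds at r, pay the dividends, go long the forward).
Profit at T = |F_mkt − F*| = |124.26 − 124.9419| = €0.68 per share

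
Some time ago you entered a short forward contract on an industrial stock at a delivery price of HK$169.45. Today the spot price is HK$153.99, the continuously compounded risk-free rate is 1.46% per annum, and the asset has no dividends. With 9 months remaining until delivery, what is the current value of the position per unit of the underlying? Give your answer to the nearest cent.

HK$13.61

Current fair forward for the remaining 9 months: F = S·e^(r·T), r = 0.0146
F = 153.99 · e^(0.0146 × 9/12) = 153.99 × 1.011010 = 155.6854
Value of long forward = (F − K)·e^(−rT) = (155.6854 − 169.45) · e^(−0.0146·9/12)
= -13.7646 × 0.989110 = -13.61
Short position value = −(long value) = HK$13.61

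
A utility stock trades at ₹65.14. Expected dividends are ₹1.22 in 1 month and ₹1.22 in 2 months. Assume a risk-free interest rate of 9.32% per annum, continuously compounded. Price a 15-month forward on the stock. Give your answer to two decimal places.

PV(dividends) I = 1.22·e^(−0.0932·1/12) + 1.22·e^(−0.0932·2/12)
I = 1.2106 + 1.2012 = 2.4118
F = (S − I)·e^(rT) = (65.14 − 2.4118) · e^(0.0932·15/12)
= 62.7282 · e^0.116500 = 62.7282 × 1.123558 = ₹70.48

₹70.48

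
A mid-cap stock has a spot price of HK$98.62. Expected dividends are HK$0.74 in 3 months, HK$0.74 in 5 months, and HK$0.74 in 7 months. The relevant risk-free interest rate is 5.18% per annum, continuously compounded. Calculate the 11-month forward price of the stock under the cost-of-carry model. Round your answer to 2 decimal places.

PV(dividends) I = 0.74·e^(−0.0518·3/12) + 0.74·e^(−0.0518·5/12) + 0.74·e^(−0.0518·7/12)
I = 0.7305 + 0.7242 + 0.7180 = 2.1727
F = (S − I)·e^(rT) = (98.62 − 2.1727) · e^(0.0518·11/12)
= 96.4473 · e^0.047483 = 96.4473 × 1.048628 = HK$101.14

HK$101.14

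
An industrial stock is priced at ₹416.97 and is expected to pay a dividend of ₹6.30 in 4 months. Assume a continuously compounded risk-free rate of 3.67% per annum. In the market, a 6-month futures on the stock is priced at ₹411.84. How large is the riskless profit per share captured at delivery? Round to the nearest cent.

PV(dividends) I = 6.30·e^(−0.0367·4/12) = 6.2234
Fair futures F* = (S − I)·e^(rT) = (416.97 − 6.2234)·e^0.018350 = 410.7466 × 1.018519 = 418.3532
Market ₹411.84 < fair 418.3532: forward underpriced → reverse cash-and-carry (short the stock, invest proceeds at r, pay the dividends, go long the forward).
Profit at T = |F_mkt − F*| = |411.84 − 418.3532| = ₹6.51 per share

₹6.51 per share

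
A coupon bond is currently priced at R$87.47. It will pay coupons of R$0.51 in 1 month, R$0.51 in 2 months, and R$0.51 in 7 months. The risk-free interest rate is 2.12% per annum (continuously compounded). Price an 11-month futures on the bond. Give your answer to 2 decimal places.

PV(coupons) I = 0.51·e^(−0.0212·1/12) + 0.51·e^(−0.0212·2/12) + 0.51·e^(−0.0212·7/12)
I = 0.5091 + 0.5082 + 0.5037 = 1.5210
F = (S − I)·e^(rT) = (87.47 − 1.5210) · e^(0.0212·11/12)
= 85.9490 · e^0.019433 = 85.9490 × 1.019623 = R$87.64

R$87.64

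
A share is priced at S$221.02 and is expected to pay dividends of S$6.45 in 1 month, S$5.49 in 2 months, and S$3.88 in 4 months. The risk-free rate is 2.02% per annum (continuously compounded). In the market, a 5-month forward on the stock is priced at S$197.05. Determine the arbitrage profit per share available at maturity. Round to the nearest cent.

S$9.94 per share

PV(dividends) I = 6.45·e^(−0.0202·1/12) + 5.49·e^(−0.0202·2/12) + 3.88·e^(−0.0202·4/12) = 15.7647
Fair forward F* = (S − I)·e^(rT) = (221.02 − 15.7647)·e^0.008417 = 205.2553 × 1.008453 = 206.9903
Market S$197.05 < fair 206.9903: forward underpriced → reverse cash-and-carry (short the stock, invest proceeds at r, pay the dividends, go long the forward).
Profit at T = |F_mkt − F*| = |197.05 − 206.9903| = S$9.94 per share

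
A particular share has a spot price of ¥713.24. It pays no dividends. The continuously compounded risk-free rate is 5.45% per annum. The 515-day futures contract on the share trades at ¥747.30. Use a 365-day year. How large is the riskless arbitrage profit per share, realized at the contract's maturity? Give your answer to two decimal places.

¥22.95 per share

Fair futures: F* = S·e^(carry·T), with carry = r = 0.0545
F* = 713.24 · e^(0.0545 × 515/365) = 713.24 · e^0.076897 = 713.24 × 1.079931 = ¥770.2500
Market ¥747.30 < fair ¥770.2500: forward underpriced → reverse cash-and-carry (short spot, go long the forward).
At maturity, profit = |F_mkt − F*| = |747.30 − 770.2500| = ¥22.95 per share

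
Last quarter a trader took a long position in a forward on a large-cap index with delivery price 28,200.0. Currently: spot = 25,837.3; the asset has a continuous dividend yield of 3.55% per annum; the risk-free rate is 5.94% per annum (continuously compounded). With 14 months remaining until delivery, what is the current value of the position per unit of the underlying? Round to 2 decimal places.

Current fair forward for the remaining 14 months: F = S·e^((r − q)·T), (r − q) = 0.0594 − 0.0355 = 0.0239
F = 25837.3 · e^(0.0239 × 14/12) = 25837.3 × 1.02827571 = 26567.8680
Value of long forward = (F − K)·e^(−rT) = (26567.8680 − 28200.0) · e^(−0.0594·14/12)
= -1632.1320 × 0.93304672 = -1522.86

-1522.86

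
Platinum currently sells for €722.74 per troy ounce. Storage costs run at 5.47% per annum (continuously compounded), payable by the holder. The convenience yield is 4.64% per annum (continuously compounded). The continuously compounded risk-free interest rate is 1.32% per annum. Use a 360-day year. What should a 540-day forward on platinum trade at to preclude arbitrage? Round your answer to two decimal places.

Net carry = r + u − y = 0.0132 + 0.0547 − 0.0464 = 0.0215
F = S·e^((r+u−y)T) = 722.74 · e^(0.0215 × 540/360) = 722.74 · e^0.032250
= 722.74 × 1.032776 = €746.43 per troy ounce

€746.43 per troy ounce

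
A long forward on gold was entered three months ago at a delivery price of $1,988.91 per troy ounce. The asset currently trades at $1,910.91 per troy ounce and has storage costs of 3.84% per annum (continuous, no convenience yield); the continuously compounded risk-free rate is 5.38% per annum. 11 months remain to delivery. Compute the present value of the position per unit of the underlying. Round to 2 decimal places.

Current fair forward for the remaining 11 months: F = S·e^((r + u)·T), (r + u) = 0.0538 + 0.0384 = 0.0922
F = 1910.91 · e^(0.0922 × 11/12) = 1910.91 × 1.08819098 = 2079.4350
Value of long forward = (F − K)·e^(−rT) = (2079.4350 − 1988.91) · e^(−0.0538·11/12)
= 90.5250 × 0.95187965 = 86.17

$86.17 per troy ounce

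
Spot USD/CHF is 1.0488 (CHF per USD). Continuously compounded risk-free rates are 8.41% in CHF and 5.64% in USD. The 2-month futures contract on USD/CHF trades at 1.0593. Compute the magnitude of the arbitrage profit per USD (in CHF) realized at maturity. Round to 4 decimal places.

0.0056 per USD (in CHF)

Fair futures: F* = S·e^(carry·T), with carry = (r_CHF − r_USD) = 0.0841 − 0.0564 = 0.0277
F* = 1.0488 · e^(0.0277 × 2/12) = 1.0488 · e^0.004617 = 1.0488 × 1.004628 = 1.0537
Market 1.0593 > fair 1.0537: forward overpriced → cash-and-carry (buy spot, short the forward).
At maturity, profit = |F_mkt − F*| = |1.0593 − 1.0537| = 0.0056 per USD (in CHF)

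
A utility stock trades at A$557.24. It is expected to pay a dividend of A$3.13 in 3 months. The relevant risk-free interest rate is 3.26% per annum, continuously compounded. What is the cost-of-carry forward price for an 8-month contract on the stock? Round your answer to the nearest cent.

PV(dividends) I = 3.13·e^(−0.0326·3/12)
I = 3.1046
F = (S − I)·e^(rT) = (557.24 − 3.1046) · e^(0.0326·8/12)
= 554.1354 · e^0.021733 = 554.1354 × 1.021971 = A$566.31

A$566.31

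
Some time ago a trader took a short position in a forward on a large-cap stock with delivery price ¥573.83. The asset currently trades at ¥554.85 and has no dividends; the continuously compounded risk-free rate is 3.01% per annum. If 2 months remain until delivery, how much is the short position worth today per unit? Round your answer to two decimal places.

¥16.11

Current fair forward for the remaining 2 months: F = S·e^(r·T), r = 0.0301
F = 554.85 · e^(0.0301 × 2/12) = 554.85 × 1.005029 = 557.6403
Value of long forward = (F − K)·e^(−rT) = (557.6403 − 573.83) · e^(−0.0301·2/12)
= -16.1897 × 0.994996 = -16.11
Short position value = −(long value) = ¥16.11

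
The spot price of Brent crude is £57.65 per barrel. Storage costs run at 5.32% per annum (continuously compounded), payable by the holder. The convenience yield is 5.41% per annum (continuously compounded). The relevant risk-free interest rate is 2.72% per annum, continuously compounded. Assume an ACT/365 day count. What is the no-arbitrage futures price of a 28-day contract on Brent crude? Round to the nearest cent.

£57.77 per barrel

Net carry = r + u − y = 0.0272 + 0.0532 − 0.0541 = 0.0263
F = S·e^((r+u−y)T) = 57.65 · e^(0.0263 × 28/365) = 57.65 · e^0.002018
= 57.65 × 1.002020 = £57.77 per barrel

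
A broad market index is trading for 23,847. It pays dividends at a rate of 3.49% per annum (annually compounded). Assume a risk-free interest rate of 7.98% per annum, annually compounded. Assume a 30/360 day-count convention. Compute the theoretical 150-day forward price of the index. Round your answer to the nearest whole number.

F = S · (1+r)^T / (1+q)^T
= 23847 × 1.032507 / 1.014396 = 23847 × 1.017854
F = 24,273

24,273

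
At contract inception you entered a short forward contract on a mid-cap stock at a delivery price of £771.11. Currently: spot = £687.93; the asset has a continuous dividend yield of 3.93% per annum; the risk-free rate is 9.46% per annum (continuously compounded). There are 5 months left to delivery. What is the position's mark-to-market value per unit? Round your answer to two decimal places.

Current fair forward for the remaining 5 months: F = S·e^((r − q)·T), (r − q) = 0.0946 − 0.0393 = 0.0553
F = 687.93 · e^(0.0553 × 5/12) = 687.93 × 1.023309 = 703.9650
Value of long forward = (F − K)·e^(−rT) = (703.9650 − 771.11) · e^(−0.0946·5/12)
= -67.1450 × 0.961350 = -64.55
Short position value = −(long value) = £64.55

£64.55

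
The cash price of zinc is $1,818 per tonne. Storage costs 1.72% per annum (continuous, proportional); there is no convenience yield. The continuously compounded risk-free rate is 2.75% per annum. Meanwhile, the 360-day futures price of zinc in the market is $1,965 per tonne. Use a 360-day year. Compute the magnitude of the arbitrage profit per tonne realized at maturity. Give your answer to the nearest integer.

$64 per tonne

Fair futures: F* = S·e^(carry·T), with carry = (r + u) = 0.0275 + 0.0172 = 0.0447
F* = 1818 · e^(0.0447 × 360/360) = 1818 · e^0.044700 = 1818 × 1.045714 = $1901.1081
Market $1965 > fair $1901.1081: forward overpriced → cash-and-carry (buy spot, short the forward).
At maturity, profit = |F_mkt − F*| = |1965 − 1901.1081| = $64 per tonne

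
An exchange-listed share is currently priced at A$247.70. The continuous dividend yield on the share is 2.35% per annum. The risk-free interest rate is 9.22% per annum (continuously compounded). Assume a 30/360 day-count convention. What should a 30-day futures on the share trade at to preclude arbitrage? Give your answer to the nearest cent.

F = S·e^((r − q)T) = 247.70 · e^((0.0922 − 0.0235) × 30/360)
= 247.70 · e^0.005725 = 247.70 × 1.005741
F = A$249.12

A$249.12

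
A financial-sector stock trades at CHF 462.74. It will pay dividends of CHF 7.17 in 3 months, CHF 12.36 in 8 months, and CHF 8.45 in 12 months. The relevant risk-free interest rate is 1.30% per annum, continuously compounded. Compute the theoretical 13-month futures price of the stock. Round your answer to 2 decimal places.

PV(dividends) I = 7.17·e^(−0.0130·3/12) + 12.36·e^(−0.0130·8/12) + 8.45·e^(−0.0130·12/12)
I = 7.1467 + 12.2533 + 8.3409 = 27.7409
F = (S − I)·e^(rT) = (462.74 − 27.7409) · e^(0.0130·13/12)
= 434.9991 · e^0.014083 = 434.9991 × 1.014183 = CHF 441.17

CHF 441.17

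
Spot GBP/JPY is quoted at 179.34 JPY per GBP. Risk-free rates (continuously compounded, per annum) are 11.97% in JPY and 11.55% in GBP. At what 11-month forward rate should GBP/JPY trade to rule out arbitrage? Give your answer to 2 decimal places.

180.03

F = S·e^((r_JPY − r_GBP)T) = 179.34 · e^((0.1197 − 0.1155) × 11/12)
= 179.34 · e^0.003850 = 179.34 × 1.003857
F = 180.03 JPY per GBP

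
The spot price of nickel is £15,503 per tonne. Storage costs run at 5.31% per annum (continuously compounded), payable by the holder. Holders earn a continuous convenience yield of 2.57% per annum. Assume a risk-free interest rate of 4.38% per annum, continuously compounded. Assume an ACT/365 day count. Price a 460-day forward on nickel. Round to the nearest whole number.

Net carry = r + u − y = 0.0438 + 0.0531 − 0.0257 = 0.0712
F = S·e^((r+u−y)T) = 15503 · e^(0.0712 × 460/365) = 15503 · e^0.089732
= 15503 × 1.093881 = £16,958 per tonne

£16,958 per tonne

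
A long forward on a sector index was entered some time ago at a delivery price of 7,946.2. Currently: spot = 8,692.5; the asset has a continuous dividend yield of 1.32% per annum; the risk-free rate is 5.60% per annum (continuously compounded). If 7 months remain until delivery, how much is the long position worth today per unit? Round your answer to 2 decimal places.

935.01

Current fair forward for the remaining 7 months: F = S·e^((r − q)·T), (r − q) = 0.0560 − 0.0132 = 0.0428
F = 8692.5 · e^(0.0428 × 7/12) = 8692.5 × 1.02528094 = 8912.2546
Value of long forward = (F − K)·e^(−rT) = (8912.2546 − 7946.2) · e^(−0.0560·7/12)
= 966.0546 × 0.96786113 = 935.01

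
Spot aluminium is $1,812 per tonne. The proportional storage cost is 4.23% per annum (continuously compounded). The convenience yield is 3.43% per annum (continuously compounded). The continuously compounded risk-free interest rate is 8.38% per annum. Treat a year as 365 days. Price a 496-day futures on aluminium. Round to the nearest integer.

Net carry = r + u − y = 0.0838 + 0.0423 − 0.0343 = 0.0918
F = S·e^((r+u−y)T) = 1812 · e^(0.0918 × 496/365) = 1812 · e^0.124747
= 1812 × 1.132862 = $2,053 per tonne

$2,053 per tonne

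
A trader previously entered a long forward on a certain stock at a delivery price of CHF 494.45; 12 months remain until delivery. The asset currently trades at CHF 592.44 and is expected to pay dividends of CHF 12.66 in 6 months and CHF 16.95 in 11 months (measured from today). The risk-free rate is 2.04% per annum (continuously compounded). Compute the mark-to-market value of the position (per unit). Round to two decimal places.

CHF 78.81

PV(remaining dividends) I = 12.66·e^(−0.0204·6/12) + 16.95·e^(−0.0204·11/12) = 29.1675
Current forward F = (S − I)·e^(rT) = (592.44 − 29.1675)·e^(0.0204·12/12) = 563.2725 × 1.020610 = 574.8815
Value (long) = (F − K)·e^(−rT) = (574.8815 − 494.45) × 0.979807 = 78.8073
Value = CHF 78.81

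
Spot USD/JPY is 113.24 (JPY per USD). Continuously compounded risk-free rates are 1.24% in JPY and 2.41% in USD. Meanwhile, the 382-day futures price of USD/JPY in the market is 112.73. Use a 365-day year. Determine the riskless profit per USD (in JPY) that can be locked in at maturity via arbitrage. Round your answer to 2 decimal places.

Fair futures: F* = S·e^(carry·T), with carry = (r_JPY − r_USD) = 0.0124 − 0.0241 = -0.0117
F* = 113.24 · e^(-0.0117 × 382/365) = 113.24 · e^-0.012245 = 113.24 × 0.987830 = 111.8619
Market 112.73 > fair 111.8619: forward overpriced → cash-and-carry (buy spot, short the forward).
At maturity, profit = |F_mkt − F*| = |112.73 − 111.8619| = 0.87 per USD (in JPY)

0.87 per USD (in JPY)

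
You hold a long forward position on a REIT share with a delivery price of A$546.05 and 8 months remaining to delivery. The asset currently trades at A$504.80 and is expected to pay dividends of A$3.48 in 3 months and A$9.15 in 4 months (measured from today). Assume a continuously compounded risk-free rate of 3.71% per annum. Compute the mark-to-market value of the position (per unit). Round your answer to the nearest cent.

-A$40.40

PV(remaining dividends) I = 3.48·e^(−0.0371·3/12) + 9.15·e^(−0.0371·4/12) = 12.4854
Current forward F = (S − I)·e^(rT) = (504.80 − 12.4854)·e^(0.0371·8/12) = 492.3146 × 1.025042 = 504.6431
Value (long) = (F − K)·e^(−rT) = (504.6431 − 546.05) × 0.975570 = -40.3953
Value = -A$40.40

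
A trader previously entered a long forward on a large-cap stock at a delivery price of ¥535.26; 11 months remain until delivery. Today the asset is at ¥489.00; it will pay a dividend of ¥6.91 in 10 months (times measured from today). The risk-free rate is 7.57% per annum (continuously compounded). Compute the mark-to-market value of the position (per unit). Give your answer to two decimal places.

-¥16.86

PV(remaining dividends) I = 6.91·e^(−0.0757·10/12) = 6.4876
Current forward F = (S − I)·e^(rT) = (489.00 − 6.4876)·e^(0.0757·11/12) = 482.5124 × 1.071856 = 517.1838
Value (long) = (F − K)·e^(−rT) = (517.1838 − 535.26) × 0.932961 = -16.8644
Value = -¥16.86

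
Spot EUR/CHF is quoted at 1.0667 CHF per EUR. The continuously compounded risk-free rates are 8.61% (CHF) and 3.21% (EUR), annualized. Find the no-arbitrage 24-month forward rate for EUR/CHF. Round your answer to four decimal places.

1.1884

F = S·e^((r_CHF − r_EUR)T) = 1.0667 · e^((0.0861 − 0.0321) × 24/12)
= 1.0667 · e^0.108000 = 1.0667 × 1.114048
F = 1.1884 CHF per EUR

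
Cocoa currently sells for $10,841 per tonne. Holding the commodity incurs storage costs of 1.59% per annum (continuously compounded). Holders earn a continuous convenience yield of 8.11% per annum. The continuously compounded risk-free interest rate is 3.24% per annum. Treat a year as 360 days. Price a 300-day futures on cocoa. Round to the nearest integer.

$10,549 per tonne

Net carry = r + u − y = 0.0324 + 0.0159 − 0.0811 = -0.0328
F = S·e^((r+u−y)T) = 10841 · e^(-0.0328 × 300/360) = 10841 · e^-0.027333
= 10841 × 0.973037 = $10,549 per tonne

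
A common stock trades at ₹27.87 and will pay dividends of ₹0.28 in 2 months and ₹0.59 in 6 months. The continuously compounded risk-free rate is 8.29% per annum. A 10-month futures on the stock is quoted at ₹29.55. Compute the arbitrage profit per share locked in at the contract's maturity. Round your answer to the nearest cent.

PV(dividends) I = 0.28·e^(−0.0829·2/12) + 0.59·e^(−0.0829·6/12) = 0.8422
Fair futures F* = (S − I)·e^(rT) = (27.87 − 0.8422)·e^0.069083 = 27.0278 × 1.071525 = 28.9610
Market ₹29.55 > fair 28.9610: forward overpriced → cash-and-carry (borrow at r, buy the stock and collect the dividends, short the forward).
Profit at T = |F_mkt − F*| = |29.55 − 28.9610| = ₹0.59 per share

₹0.59 per share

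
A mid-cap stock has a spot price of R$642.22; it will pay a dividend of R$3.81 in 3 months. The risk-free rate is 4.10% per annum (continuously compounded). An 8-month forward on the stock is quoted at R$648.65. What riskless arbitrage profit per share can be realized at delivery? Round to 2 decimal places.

R$7.49 per share

PV(dividends) I = 3.81·e^(−0.0410·3/12) = 3.7711
Fair forward F* = (S − I)·e^(rT) = (642.22 − 3.7711)·e^0.027333 = 638.4489 × 1.027710 = 656.1403
Market R$648.65 < fair 656.1403: forward underpriced → reverse cash-and-carry (short the stock, invest proceeds at r, pay the dividends, go long the forward).
Profit at T = |F_mkt − F*| = |648.65 − 656.1403| = R$7.49 per share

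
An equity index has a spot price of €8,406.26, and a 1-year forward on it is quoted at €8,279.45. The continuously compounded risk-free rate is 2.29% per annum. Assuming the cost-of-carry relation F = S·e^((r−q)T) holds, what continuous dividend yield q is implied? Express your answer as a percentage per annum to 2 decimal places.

3.81%

From F = S·e^((r−q)T): (r − q) = ln(F/S)/T
ln(8279.45/8406.26) = ln(0.984915) = -0.015200
(r − q) = -0.015200 / (1) = -0.015200
q = r − ln(F/S)/T = 0.0229 + 0.015200 = 0.038100
q = 3.81%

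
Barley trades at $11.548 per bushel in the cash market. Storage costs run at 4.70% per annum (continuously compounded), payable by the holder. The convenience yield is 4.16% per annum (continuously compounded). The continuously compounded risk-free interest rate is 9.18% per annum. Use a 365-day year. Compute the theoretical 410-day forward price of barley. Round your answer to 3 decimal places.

Net carry = r + u − y = 0.0918 + 0.0470 − 0.0416 = 0.0972
F = S·e^((r+u−y)T) = 11.548 · e^(0.0972 × 410/365) = 11.548 · e^0.109184
= 11.548 × 1.115368 = $12.880 per bushel

$12.880 per bushel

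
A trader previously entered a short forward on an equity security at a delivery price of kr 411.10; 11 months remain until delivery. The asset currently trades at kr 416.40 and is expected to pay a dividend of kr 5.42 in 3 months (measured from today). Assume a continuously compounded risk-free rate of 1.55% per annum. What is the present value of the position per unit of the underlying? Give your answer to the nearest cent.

-kr 5.70

PV(remaining dividends) I = 5.42·e^(−0.0155·3/12) = 5.3990
Current forward F = (S − I)·e^(rT) = (416.40 − 5.3990)·e^(0.0155·11/12) = 411.0010 × 1.014310 = 416.8824
Value (long) = (F − K)·e^(−rT) = (416.8824 − 411.10) × 0.985892 = 5.7008
Short position value = −(long value) = -kr 5.70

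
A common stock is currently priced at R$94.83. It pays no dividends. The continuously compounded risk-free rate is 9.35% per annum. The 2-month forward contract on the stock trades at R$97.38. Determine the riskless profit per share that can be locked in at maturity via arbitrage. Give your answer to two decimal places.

Fair forward: F* = S·e^(carry·T), with carry = r = 0.0935
F* = 94.83 · e^(0.0935 × 2/12) = 94.83 · e^0.015583 = 94.83 × 1.015705 = R$96.3193
Market R$97.38 > fair R$96.3193: forward overpriced → cash-and-carry (buy spot, short the forward).
At maturity, profit = |F_mkt − F*| = |97.38 − 96.3193| = R$1.06 per share

R$1.06 per share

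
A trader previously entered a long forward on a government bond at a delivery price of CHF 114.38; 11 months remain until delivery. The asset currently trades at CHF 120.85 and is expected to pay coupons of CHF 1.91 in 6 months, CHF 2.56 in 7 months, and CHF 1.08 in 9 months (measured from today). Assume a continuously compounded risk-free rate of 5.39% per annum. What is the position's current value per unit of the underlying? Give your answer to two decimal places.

CHF 6.61

PV(remaining coupons) I = 1.91·e^(−0.0539·6/12) + 2.56·e^(−0.0539·7/12) + 1.08·e^(−0.0539·9/12) = 5.3772
Current forward F = (S − I)·e^(rT) = (120.85 − 5.3772)·e^(0.0539·11/12) = 115.4728 × 1.050649 = 121.3214
Value (long) = (F − K)·e^(−rT) = (121.3214 − 114.38) × 0.951792 = 6.6068
Value = CHF 6.61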